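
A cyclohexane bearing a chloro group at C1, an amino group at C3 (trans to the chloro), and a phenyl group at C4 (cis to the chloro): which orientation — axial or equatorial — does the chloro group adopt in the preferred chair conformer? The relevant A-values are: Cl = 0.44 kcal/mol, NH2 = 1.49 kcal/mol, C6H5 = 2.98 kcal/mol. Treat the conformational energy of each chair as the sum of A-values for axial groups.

Chair I (chloro axial, amino equatorial, phenyl equatorial): E = 0.44 kcal/mol.
Chair II (chloro equatorial, amino axial, phenyl axial): E = 4.47 kcal/mol.
Chair I is the more stable (lower-energy) conformer, and in that chair the chloro group is axial.

axial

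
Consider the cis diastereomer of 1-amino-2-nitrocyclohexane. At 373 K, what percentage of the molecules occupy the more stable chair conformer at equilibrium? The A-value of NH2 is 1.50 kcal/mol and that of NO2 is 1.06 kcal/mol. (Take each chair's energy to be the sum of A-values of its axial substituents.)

64.4%

C1 and C2 have opposite parity, so for the cis isomer the two substituents are one axial and one equatorial in each chair.
Chair I (amino axial, nitro equatorial): E = 1.50 kcal/mol; chair II (amino equatorial, nitro axial): E = 1.06 kcal/mol.
ΔG = 0.44 kcal/mol between the two chairs.
K = exp(ΔG/RT) with R = 1.987×10⁻³ kcal mol⁻¹ K⁻¹ and T = 373 K gives K ≈ 1.81.
Fraction in the lower-energy chair = K/(K+1) = 64.4%.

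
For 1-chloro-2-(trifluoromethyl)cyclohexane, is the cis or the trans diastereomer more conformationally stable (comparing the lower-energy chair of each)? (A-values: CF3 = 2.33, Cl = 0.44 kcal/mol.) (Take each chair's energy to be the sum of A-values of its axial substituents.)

trans

At 1,2 positions (parity opposite): cis → (a,e or e,a); trans → (e,e or a,a).
Best chair for cis: E = 0.44 kcal/mol; best chair for trans: E = 0.00 kcal/mol.
The trans isomer is lower by 0.44 kcal/mol.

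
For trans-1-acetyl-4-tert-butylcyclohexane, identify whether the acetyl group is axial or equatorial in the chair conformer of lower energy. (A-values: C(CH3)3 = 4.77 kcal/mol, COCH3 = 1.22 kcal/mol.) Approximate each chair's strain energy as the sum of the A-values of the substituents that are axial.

C1 and C4 have opposite parity, so for the trans isomer the two substituents are e,e in one chair and a,a in the other.
Chair I (tert-butyl axial, acetyl axial): E = 5.99 kcal/mol.
Chair II (tert-butyl equatorial, acetyl equatorial): E = 0.00 kcal/mol.
Chair II is the more stable (lower-energy) conformer, and in that chair the acetyl group is equatorial.

equatorial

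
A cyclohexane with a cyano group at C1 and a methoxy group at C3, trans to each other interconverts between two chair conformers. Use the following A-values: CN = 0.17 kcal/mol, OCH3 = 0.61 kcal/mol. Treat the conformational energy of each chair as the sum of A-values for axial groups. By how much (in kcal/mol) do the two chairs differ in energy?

0.44 kcal/mol

C1 and C3 have the same parity, so for the trans isomer the two substituents are one axial and one equatorial in each chair.
Chair I (cyano axial, methoxy equatorial): E = 0.17 kcal/mol.
Chair II (cyano equatorial, methoxy axial): E = 0.61 kcal/mol.
ΔE = 0.61 − 0.17 = 0.44 kcal/mol; chair I is more stable.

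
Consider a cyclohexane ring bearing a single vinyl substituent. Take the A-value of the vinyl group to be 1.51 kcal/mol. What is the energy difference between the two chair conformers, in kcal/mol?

A monosubstituted cyclohexane has one chair with the vinyl group axial (E = A = 1.51 kcal/mol) and one with it equatorial (E = 0).
ΔE = 1.51 − 0 = 1.51 kcal/mol.

1.51 kcal/mol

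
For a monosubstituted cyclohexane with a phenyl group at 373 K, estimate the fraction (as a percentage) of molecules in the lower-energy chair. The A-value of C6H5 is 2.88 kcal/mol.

One chair has the phenyl group axial (E = 2.88 kcal/mol) and the other has it equatorial (E = 0).
ΔG = 2.88 kcal/mol between the two chairs.
K = exp(ΔG/RT) with R = 1.987×10⁻³ kcal mol⁻¹ K⁻¹ and T = 373 K gives K ≈ 48.7.
Fraction in the lower-energy chair = K/(K+1) = 98.0%.

98.0%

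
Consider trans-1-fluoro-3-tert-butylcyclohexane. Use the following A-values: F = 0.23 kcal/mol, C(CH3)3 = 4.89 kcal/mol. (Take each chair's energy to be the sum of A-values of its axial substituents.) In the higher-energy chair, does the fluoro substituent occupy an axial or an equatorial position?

C1 and C3 have the same parity, so for the trans isomer the two substituents are one axial and one equatorial in each chair.
Chair I (fluoro axial, tert-butyl equatorial): E = 0.23 kcal/mol.
Chair II (fluoro equatorial, tert-butyl axial): E = 4.89 kcal/mol.
Chair II is the less stable (higher-energy) conformer, and in that chair the fluoro group is equatorial.

equatorial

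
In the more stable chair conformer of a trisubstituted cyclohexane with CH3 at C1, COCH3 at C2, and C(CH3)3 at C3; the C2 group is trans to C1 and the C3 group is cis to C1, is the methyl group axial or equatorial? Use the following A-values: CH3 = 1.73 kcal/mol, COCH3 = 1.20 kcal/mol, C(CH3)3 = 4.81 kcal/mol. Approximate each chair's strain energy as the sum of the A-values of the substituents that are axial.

equatorial

Chair I (methyl axial, acetyl axial, tert-butyl axial): E = 7.74 kcal/mol.
Chair II (methyl equatorial, acetyl equatorial, tert-butyl equatorial): E = 0.00 kcal/mol.
Chair II is the more stable (lower-energy) conformer, and in that chair the methyl group is equatorial.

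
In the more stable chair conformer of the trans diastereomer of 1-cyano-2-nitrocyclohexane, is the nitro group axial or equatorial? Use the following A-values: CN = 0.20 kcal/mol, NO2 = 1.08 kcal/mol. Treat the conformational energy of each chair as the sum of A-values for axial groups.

equatorial

C1 and C2 have opposite parity, so for the trans isomer the two substituents are e,e in one chair and a,a in the other.
Chair I (cyano axial, nitro axial): E = 1.28 kcal/mol.
Chair II (cyano equatorial, nitro equatorial): E = 0.00 kcal/mol.
Chair II is the more stable (lower-energy) conformer, and in that chair the nitro group is equatorial.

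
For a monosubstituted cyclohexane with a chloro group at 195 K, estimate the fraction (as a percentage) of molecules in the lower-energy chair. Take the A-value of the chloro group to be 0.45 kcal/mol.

One chair has the chloro group axial (E = 0.45 kcal/mol) and the other has it equatorial (E = 0).
ΔG = 0.45 kcal/mol between the two chairs.
K = exp(ΔG/RT) with R = 1.987×10⁻³ kcal mol⁻¹ K⁻¹ and T = 195 K gives K ≈ 3.19.
Fraction in the lower-energy chair = K/(K+1) = 76.2%.

76.2%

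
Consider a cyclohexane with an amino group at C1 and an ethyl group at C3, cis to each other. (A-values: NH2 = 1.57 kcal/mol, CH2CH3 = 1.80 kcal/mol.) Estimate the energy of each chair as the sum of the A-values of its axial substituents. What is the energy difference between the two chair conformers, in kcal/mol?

C1 and C3 have the same parity, so for the cis isomer the two substituents are e,e in one chair and a,a in the other.
Chair I (amino axial, ethyl axial): E = 3.37 kcal/mol.
Chair II (amino equatorial, ethyl equatorial): E = 0.00 kcal/mol.
ΔE = 3.37 − 0.00 = 3.37 kcal/mol; chair II is more stable.

3.37 kcal/mol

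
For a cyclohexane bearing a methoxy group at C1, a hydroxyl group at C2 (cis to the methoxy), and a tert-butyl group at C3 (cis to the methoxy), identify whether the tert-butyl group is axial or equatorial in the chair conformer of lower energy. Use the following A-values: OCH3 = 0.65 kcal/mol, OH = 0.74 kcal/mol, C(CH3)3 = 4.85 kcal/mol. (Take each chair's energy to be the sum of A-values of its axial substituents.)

Chair I (methoxy axial, hydroxyl equatorial, tert-butyl axial): E = 5.50 kcal/mol.
Chair II (methoxy equatorial, hydroxyl axial, tert-butyl equatorial): E = 0.74 kcal/mol.
Chair II is the more stable (lower-energy) conformer, and in that chair the tert-butyl group is equatorial.

equatorial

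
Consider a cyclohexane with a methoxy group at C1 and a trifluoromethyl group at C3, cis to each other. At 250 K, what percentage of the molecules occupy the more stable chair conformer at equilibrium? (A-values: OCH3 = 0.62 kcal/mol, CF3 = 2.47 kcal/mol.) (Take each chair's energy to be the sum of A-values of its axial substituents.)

C1 and C3 have the same parity, so for the cis isomer the two substituents are e,e in one chair and a,a in the other.
Chair I (methoxy axial, trifluoromethyl axial): E = 3.09 kcal/mol; chair II (methoxy equatorial, trifluoromethyl equatorial): E = 0.00 kcal/mol.
ΔG = 3.09 kcal/mol between the two chairs.
K = exp(ΔG/RT) with R = 1.987×10⁻³ kcal mol⁻¹ K⁻¹ and T = 250 K gives K ≈ 503.
Fraction in the lower-energy chair = K/(K+1) = 99.8%.

99.8%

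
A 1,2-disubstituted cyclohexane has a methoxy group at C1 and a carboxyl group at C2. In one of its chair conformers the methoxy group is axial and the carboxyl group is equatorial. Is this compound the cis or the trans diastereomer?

cis

C1 and C2 have opposite parity, so their axial bonds point in opposite directions.
With opposite-parity carbons, two substituents on the same face are one axial and one equatorial; opposite faces give both axial or both equatorial.
Here the groups are axial/equatorial → same face → cis.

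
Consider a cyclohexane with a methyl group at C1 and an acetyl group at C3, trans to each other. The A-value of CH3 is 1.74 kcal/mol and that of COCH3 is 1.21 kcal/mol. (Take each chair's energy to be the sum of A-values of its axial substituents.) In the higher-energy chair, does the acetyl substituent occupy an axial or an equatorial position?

C1 and C3 have the same parity, so for the trans isomer the two substituents are one axial and one equatorial in each chair.
Chair I (methyl axial, acetyl equatorial): E = 1.74 kcal/mol.
Chair II (methyl equatorial, acetyl axial): E = 1.21 kcal/mol.
Chair I is the less stable (higher-energy) conformer, and in that chair the acetyl group is equatorial.

equatorial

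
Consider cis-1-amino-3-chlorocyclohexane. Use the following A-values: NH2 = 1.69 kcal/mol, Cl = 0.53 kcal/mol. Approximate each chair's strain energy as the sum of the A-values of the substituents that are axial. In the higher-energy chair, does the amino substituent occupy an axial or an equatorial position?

axial

C1 and C3 have the same parity, so for the cis isomer the two substituents are e,e in one chair and a,a in the other.
Chair I (amino axial, chloro axial): E = 2.22 kcal/mol.
Chair II (amino equatorial, chloro equatorial): E = 0.00 kcal/mol.
Chair I is the less stable (higher-energy) conformer, and in that chair the amino group is axial.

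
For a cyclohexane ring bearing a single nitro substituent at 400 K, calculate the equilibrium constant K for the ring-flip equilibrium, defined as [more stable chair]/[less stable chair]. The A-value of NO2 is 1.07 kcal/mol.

K ≈ 3.84

One chair has the nitro group axial (E = 1.07 kcal/mol) and the other has it equatorial (E = 0).
ΔG = 1.07 kcal/mol between the two chairs.
K = exp(ΔG/RT) with R = 1.987×10⁻³ kcal mol⁻¹ K⁻¹ and T = 400 K gives K ≈ 3.84.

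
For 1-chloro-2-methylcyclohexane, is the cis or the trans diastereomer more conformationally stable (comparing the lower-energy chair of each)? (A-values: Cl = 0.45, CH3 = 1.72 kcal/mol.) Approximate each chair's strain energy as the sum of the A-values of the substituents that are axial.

trans

At 1,2 positions (parity opposite): cis → (a,e or e,a); trans → (e,e or a,a).
Best chair for cis: E = 0.45 kcal/mol; best chair for trans: E = 0.00 kcal/mol.
The trans isomer is lower by 0.45 kcal/mol.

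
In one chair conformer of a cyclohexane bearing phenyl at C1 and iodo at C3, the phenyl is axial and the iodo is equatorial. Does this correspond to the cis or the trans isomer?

C1 and C3 have the same parity, so their axial bonds point in the same direction.
With same-parity carbons, two substituents on the same face are both axial or both equatorial; opposite faces give one of each.
Here the groups are axial/equatorial → opposite face → trans.

trans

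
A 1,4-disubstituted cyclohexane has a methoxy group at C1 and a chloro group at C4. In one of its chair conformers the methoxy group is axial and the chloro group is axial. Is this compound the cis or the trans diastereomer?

trans

C1 and C4 have opposite parity, so their axial bonds point in opposite directions.
With opposite-parity carbons, two substituents on the same face are one axial and one equatorial; opposite faces give both axial or both equatorial.
Here the groups are axial/axial → opposite face → trans.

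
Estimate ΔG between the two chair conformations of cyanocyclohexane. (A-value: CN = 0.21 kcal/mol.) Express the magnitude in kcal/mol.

A monosubstituted cyclohexane has one chair with the cyano group axial (E = A = 0.21 kcal/mol) and one with it equatorial (E = 0).
ΔE = 0.21 − 0 = 0.21 kcal/mol.

0.21 kcal/mol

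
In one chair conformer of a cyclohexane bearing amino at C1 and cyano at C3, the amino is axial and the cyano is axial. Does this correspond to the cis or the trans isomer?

C1 and C3 have the same parity, so their axial bonds point in the same direction.
With same-parity carbons, two substituents on the same face are both axial or both equatorial; opposite faces give one of each.
Here the groups are axial/axial → same face → cis.

cis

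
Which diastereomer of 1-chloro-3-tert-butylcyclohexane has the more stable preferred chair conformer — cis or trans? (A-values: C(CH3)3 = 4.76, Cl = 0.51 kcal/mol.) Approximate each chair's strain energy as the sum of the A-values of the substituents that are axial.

cis

At 1,3 positions (parity same): cis → (e,e or a,a); trans → (a,e or e,a).
Best chair for cis: E = 0.00 kcal/mol; best chair for trans: E = 0.51 kcal/mol.
The cis isomer is lower by 0.51 kcal/mol.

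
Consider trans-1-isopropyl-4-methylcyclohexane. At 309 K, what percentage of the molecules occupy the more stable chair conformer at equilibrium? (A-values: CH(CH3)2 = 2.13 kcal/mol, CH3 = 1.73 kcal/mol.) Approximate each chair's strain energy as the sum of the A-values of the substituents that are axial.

99.8%

C1 and C4 have opposite parity, so for the trans isomer the two substituents are e,e in one chair and a,a in the other.
Chair I (isopropyl axial, methyl axial): E = 3.86 kcal/mol; chair II (isopropyl equatorial, methyl equatorial): E = 0.00 kcal/mol.
ΔG = 3.86 kcal/mol between the two chairs.
K = exp(ΔG/RT) with R = 1.987×10⁻³ kcal mol⁻¹ K⁻¹ and T = 309 K gives K ≈ 537.
Fraction in the lower-energy chair = K/(K+1) = 99.8%.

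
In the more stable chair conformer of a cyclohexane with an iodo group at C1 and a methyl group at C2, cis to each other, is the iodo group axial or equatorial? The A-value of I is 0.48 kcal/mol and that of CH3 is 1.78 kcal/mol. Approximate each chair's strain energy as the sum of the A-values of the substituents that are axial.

axial

C1 and C2 have opposite parity, so for the cis isomer the two substituents are one axial and one equatorial in each chair.
Chair I (iodo axial, methyl equatorial): E = 0.48 kcal/mol.
Chair II (iodo equatorial, methyl axial): E = 1.78 kcal/mol.
Chair I is the more stable (lower-energy) conformer, and in that chair the iodo group is axial.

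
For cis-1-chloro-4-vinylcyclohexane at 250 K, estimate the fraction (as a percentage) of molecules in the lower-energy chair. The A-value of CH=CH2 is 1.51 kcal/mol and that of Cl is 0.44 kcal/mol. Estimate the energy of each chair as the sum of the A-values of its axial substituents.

89.6%

C1 and C4 have opposite parity, so for the cis isomer the two substituents are one axial and one equatorial in each chair.
Chair I (vinyl axial, chloro equatorial): E = 1.51 kcal/mol; chair II (vinyl equatorial, chloro axial): E = 0.44 kcal/mol.
ΔG = 1.07 kcal/mol between the two chairs.
K = exp(ΔG/RT) with R = 1.987×10⁻³ kcal mol⁻¹ K⁻¹ and T = 250 K gives K ≈ 8.62.
Fraction in the lower-energy chair = K/(K+1) = 89.6%.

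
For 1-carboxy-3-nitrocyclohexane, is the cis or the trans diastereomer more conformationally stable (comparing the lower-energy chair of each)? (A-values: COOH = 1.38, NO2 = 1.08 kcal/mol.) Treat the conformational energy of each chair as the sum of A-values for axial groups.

At 1,3 positions (parity same): cis → (e,e or a,a); trans → (a,e or e,a).
Best chair for cis: E = 0.00 kcal/mol; best chair for trans: E = 1.08 kcal/mol.
The cis isomer is lower by 1.08 kcal/mol.

cis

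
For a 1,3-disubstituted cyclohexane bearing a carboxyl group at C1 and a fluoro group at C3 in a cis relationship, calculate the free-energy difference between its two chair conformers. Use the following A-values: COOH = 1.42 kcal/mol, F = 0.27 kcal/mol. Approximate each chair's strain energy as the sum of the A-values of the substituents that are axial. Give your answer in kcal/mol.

1.69 kcal/mol

C1 and C3 have the same parity, so for the cis isomer the two substituents are e,e in one chair and a,a in the other.
Chair I (carboxyl axial, fluoro axial): E = 1.69 kcal/mol.
Chair II (carboxyl equatorial, fluoro equatorial): E = 0.00 kcal/mol.
ΔE = 1.69 − 0.00 = 1.69 kcal/mol; chair II is more stable.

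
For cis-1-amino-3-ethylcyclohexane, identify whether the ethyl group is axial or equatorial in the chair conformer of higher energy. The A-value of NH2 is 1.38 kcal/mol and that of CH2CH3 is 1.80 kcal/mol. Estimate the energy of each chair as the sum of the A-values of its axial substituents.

axial

C1 and C3 have the same parity, so for the cis isomer the two substituents are e,e in one chair and a,a in the other.
Chair I (amino axial, ethyl axial): E = 3.18 kcal/mol.
Chair II (amino equatorial, ethyl equatorial): E = 0.00 kcal/mol.
Chair I is the less stable (higher-energy) conformer, and in that chair the ethyl group is axial.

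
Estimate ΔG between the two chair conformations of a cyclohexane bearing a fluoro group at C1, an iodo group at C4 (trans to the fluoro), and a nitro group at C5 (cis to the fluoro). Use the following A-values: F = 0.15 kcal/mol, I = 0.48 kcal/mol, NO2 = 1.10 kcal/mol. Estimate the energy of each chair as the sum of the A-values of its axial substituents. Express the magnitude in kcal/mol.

Chair I (fluoro axial, iodo axial, nitro axial): E = 1.73 kcal/mol.
Chair II (fluoro equatorial, iodo equatorial, nitro equatorial): E = 0.00 kcal/mol.
ΔE = 1.73 − 0.00 = 1.73 kcal/mol; chair II is more stable.

1.73 kcal/mol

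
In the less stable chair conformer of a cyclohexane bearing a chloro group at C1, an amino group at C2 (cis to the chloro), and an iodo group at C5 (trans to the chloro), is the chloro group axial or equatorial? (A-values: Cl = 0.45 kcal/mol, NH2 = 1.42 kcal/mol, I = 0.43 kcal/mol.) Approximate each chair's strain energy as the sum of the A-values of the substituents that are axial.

equatorial

Chair I (chloro axial, amino equatorial, iodo equatorial): E = 0.45 kcal/mol.
Chair II (chloro equatorial, amino axial, iodo axial): E = 1.85 kcal/mol.
Chair II is the less stable (higher-energy) conformer, and in that chair the chloro group is equatorial.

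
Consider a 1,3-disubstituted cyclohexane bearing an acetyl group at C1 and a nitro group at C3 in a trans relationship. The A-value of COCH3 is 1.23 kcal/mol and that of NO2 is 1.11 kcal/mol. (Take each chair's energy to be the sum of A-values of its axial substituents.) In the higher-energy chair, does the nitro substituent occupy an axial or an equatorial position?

equatorial

C1 and C3 have the same parity, so for the trans isomer the two substituents are one axial and one equatorial in each chair.
Chair I (acetyl axial, nitro equatorial): E = 1.23 kcal/mol.
Chair II (acetyl equatorial, nitro axial): E = 1.11 kcal/mol.
Chair I is the less stable (higher-energy) conformer, and in that chair the nitro group is equatorial.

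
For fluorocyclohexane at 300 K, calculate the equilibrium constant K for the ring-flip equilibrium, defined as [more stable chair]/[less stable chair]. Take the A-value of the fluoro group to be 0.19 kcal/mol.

One chair has the fluoro group axial (E = 0.19 kcal/mol) and the other has it equatorial (E = 0).
ΔG = 0.19 kcal/mol between the two chairs.
K = exp(ΔG/RT) with R = 1.987×10⁻³ kcal mol⁻¹ K⁻¹ and T = 300 K gives K ≈ 1.38.

K ≈ 1.38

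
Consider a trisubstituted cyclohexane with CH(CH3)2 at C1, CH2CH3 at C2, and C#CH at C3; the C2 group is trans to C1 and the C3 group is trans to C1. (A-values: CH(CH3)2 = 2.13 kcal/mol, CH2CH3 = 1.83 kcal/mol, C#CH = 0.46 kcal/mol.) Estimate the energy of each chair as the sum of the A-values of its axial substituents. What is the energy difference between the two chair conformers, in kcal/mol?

Chair I (isopropyl axial, ethyl axial, ethynyl equatorial): E = 3.96 kcal/mol.
Chair II (isopropyl equatorial, ethyl equatorial, ethynyl axial): E = 0.46 kcal/mol.
ΔE = 3.96 − 0.46 = 3.50 kcal/mol; chair II is more stable.

3.50 kcal/mol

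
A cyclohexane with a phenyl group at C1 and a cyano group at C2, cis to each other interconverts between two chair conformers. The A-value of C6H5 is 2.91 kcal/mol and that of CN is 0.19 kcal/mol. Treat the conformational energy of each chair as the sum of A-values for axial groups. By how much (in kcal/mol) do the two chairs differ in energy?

2.72 kcal/mol

C1 and C2 have opposite parity, so for the cis isomer the two substituents are one axial and one equatorial in each chair.
Chair I (phenyl axial, cyano equatorial): E = 2.91 kcal/mol.
Chair II (phenyl equatorial, cyano axial): E = 0.19 kcal/mol.
ΔE = 2.91 − 0.19 = 2.72 kcal/mol; chair II is more stable.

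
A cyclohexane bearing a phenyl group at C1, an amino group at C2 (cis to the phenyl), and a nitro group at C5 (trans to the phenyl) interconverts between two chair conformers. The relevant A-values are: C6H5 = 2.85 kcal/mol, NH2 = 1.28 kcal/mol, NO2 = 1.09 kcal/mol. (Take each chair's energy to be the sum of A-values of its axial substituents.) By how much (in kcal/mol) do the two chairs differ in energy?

Chair I (phenyl axial, amino equatorial, nitro equatorial): E = 2.85 kcal/mol.
Chair II (phenyl equatorial, amino axial, nitro axial): E = 2.37 kcal/mol.
ΔE = 2.85 − 2.37 = 0.48 kcal/mol; chair II is more stable.

0.48 kcal/mol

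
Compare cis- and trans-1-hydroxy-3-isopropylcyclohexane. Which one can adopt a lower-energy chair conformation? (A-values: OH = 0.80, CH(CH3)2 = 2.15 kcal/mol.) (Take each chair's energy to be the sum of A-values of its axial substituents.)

At 1,3 positions (parity same): cis → (e,e or a,a); trans → (a,e or e,a).
Best chair for cis: E = 0.00 kcal/mol; best chair for trans: E = 0.80 kcal/mol.
The cis isomer is lower by 0.80 kcal/mol.

cis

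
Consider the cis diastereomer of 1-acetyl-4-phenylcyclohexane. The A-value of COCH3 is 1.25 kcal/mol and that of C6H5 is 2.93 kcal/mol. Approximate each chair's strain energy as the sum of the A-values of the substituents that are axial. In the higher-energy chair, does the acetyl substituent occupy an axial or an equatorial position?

equatorial

C1 and C4 have opposite parity, so for the cis isomer the two substituents are one axial and one equatorial in each chair.
Chair I (acetyl axial, phenyl equatorial): E = 1.25 kcal/mol.
Chair II (acetyl equatorial, phenyl axial): E = 2.93 kcal/mol.
Chair II is the less stable (higher-energy) conformer, and in that chair the acetyl group is equatorial.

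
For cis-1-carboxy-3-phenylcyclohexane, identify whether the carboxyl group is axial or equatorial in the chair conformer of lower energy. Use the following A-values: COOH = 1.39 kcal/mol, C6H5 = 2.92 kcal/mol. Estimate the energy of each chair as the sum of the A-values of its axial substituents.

C1 and C3 have the same parity, so for the cis isomer the two substituents are e,e in one chair and a,a in the other.
Chair I (carboxyl axial, phenyl axial): E = 4.31 kcal/mol.
Chair II (carboxyl equatorial, phenyl equatorial): E = 0.00 kcal/mol.
Chair II is the more stable (lower-energy) conformer, and in that chair the carboxyl group is equatorial.

equatorial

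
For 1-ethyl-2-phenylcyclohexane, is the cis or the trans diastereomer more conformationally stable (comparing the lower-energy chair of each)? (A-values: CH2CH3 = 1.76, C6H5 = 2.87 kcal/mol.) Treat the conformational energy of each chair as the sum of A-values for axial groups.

trans

At 1,2 positions (parity opposite): cis → (a,e or e,a); trans → (e,e or a,a).
Best chair for cis: E = 1.76 kcal/mol; best chair for trans: E = 0.00 kcal/mol.
The trans isomer is lower by 1.76 kcal/mol.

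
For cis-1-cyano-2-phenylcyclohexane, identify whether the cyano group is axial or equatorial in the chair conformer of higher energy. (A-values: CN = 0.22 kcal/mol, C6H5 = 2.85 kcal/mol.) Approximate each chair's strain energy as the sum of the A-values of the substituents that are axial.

C1 and C2 have opposite parity, so for the cis isomer the two substituents are one axial and one equatorial in each chair.
Chair I (cyano axial, phenyl equatorial): E = 0.22 kcal/mol.
Chair II (cyano equatorial, phenyl axial): E = 2.85 kcal/mol.
Chair II is the less stable (higher-energy) conformer, and in that chair the cyano group is equatorial.

equatorial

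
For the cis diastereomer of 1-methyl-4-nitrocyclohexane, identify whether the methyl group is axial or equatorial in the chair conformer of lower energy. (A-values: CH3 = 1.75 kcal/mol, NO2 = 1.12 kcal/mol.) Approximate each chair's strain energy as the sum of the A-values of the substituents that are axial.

C1 and C4 have opposite parity, so for the cis isomer the two substituents are one axial and one equatorial in each chair.
Chair I (methyl axial, nitro equatorial): E = 1.75 kcal/mol.
Chair II (methyl equatorial, nitro axial): E = 1.12 kcal/mol.
Chair II is the more stable (lower-energy) conformer, and in that chair the methyl group is equatorial.

equatorial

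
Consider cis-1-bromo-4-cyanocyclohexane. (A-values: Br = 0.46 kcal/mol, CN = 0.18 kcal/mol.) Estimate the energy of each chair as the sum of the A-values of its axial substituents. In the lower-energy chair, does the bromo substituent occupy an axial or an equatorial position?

C1 and C4 have opposite parity, so for the cis isomer the two substituents are one axial and one equatorial in each chair.
Chair I (bromo axial, cyano equatorial): E = 0.46 kcal/mol.
Chair II (bromo equatorial, cyano axial): E = 0.18 kcal/mol.
Chair II is the more stable (lower-energy) conformer, and in that chair the bromo group is equatorial.

equatorial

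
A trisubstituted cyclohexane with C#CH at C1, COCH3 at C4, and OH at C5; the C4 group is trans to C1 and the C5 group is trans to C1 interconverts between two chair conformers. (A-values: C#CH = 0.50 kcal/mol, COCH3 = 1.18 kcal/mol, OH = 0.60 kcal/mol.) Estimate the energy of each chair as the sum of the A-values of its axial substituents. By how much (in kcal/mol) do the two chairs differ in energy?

Chair I (ethynyl axial, acetyl axial, hydroxyl equatorial): E = 1.68 kcal/mol.
Chair II (ethynyl equatorial, acetyl equatorial, hydroxyl axial): E = 0.60 kcal/mol.
ΔE = 1.68 − 0.60 = 1.08 kcal/mol; chair II is more stable.

1.08 kcal/mol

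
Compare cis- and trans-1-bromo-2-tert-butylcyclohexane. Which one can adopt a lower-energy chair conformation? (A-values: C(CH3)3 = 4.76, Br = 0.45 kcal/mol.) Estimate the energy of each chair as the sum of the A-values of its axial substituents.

At 1,2 positions (parity opposite): cis → (a,e or e,a); trans → (e,e or a,a).
Best chair for cis: E = 0.45 kcal/mol; best chair for trans: E = 0.00 kcal/mol.
The trans isomer is lower by 0.45 kcal/mol.

trans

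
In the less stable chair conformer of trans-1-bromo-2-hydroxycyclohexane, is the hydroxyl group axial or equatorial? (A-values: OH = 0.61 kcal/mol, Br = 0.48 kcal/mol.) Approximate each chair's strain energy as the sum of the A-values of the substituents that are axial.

C1 and C2 have opposite parity, so for the trans isomer the two substituents are e,e in one chair and a,a in the other.
Chair I (hydroxyl axial, bromo axial): E = 1.09 kcal/mol.
Chair II (hydroxyl equatorial, bromo equatorial): E = 0.00 kcal/mol.
Chair I is the less stable (higher-energy) conformer, and in that chair the hydroxyl group is axial.

axial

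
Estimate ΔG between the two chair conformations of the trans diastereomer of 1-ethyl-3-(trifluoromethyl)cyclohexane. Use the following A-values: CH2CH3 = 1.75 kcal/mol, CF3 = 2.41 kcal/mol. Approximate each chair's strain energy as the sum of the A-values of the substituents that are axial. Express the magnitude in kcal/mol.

0.66 kcal/mol

C1 and C3 have the same parity, so for the trans isomer the two substituents are one axial and one equatorial in each chair.
Chair I (ethyl axial, trifluoromethyl equatorial): E = 1.75 kcal/mol.
Chair II (ethyl equatorial, trifluoromethyl axial): E = 2.41 kcal/mol.
ΔE = 2.41 − 1.75 = 0.66 kcal/mol; chair I is more stable.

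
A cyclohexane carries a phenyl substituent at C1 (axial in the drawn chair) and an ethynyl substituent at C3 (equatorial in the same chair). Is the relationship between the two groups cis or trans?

trans

C1 and C3 have the same parity, so their axial bonds point in the same direction.
With same-parity carbons, two substituents on the same face are both axial or both equatorial; opposite faces give one of each.
Here the groups are axial/equatorial → opposite face → trans.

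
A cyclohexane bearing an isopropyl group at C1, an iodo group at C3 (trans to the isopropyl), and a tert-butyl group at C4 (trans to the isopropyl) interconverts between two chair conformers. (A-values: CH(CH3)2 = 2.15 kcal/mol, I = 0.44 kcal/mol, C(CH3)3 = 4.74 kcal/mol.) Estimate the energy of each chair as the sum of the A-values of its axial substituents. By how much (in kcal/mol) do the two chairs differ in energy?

Chair I (isopropyl axial, iodo equatorial, tert-butyl axial): E = 6.89 kcal/mol.
Chair II (isopropyl equatorial, iodo axial, tert-butyl equatorial): E = 0.44 kcal/mol.
ΔE = 6.89 − 0.44 = 6.45 kcal/mol; chair II is more stable.

6.45 kcal/mol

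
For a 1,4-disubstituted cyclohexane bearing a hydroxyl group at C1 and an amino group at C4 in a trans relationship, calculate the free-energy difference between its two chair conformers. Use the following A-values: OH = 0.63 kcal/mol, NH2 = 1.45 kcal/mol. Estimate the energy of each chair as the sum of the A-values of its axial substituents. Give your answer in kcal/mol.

2.08 kcal/mol

C1 and C4 have opposite parity, so for the trans isomer the two substituents are e,e in one chair and a,a in the other.
Chair I (hydroxyl axial, amino axial): E = 2.08 kcal/mol.
Chair II (hydroxyl equatorial, amino equatorial): E = 0.00 kcal/mol.
ΔE = 2.08 − 0.00 = 2.08 kcal/mol; chair II is more stable.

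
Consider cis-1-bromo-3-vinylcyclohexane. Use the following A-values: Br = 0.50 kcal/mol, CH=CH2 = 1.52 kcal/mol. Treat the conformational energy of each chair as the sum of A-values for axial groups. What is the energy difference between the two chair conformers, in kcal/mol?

C1 and C3 have the same parity, so for the cis isomer the two substituents are e,e in one chair and a,a in the other.
Chair I (bromo axial, vinyl axial): E = 2.02 kcal/mol.
Chair II (bromo equatorial, vinyl equatorial): E = 0.00 kcal/mol.
ΔE = 2.02 − 0.00 = 2.02 kcal/mol; chair II is more stable.

2.02 kcal/mol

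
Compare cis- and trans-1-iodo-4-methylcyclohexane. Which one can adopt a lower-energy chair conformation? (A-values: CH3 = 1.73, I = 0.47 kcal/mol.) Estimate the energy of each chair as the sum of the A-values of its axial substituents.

At 1,4 positions (parity opposite): cis → (a,e or e,a); trans → (e,e or a,a).
Best chair for cis: E = 0.47 kcal/mol; best chair for trans: E = 0.00 kcal/mol.
The trans isomer is lower by 0.47 kcal/mol.

trans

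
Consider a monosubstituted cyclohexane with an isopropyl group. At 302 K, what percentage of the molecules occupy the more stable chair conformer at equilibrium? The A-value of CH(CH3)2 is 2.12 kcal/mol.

One chair has the isopropyl group axial (E = 2.12 kcal/mol) and the other has it equatorial (E = 0).
ΔG = 2.12 kcal/mol between the two chairs.
K = exp(ΔG/RT) with R = 1.987×10⁻³ kcal mol⁻¹ K⁻¹ and T = 302 K gives K ≈ 34.2.
Fraction in the lower-energy chair = K/(K+1) = 97.2%.

97.2%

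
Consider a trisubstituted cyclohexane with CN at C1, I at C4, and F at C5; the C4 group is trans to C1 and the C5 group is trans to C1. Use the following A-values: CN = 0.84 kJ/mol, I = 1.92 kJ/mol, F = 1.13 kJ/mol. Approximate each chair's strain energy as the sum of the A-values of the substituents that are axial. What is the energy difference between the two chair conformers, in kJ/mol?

1.63 kJ/mol

Chair I (cyano axial, iodo axial, fluoro equatorial): E = 2.76 kJ/mol.
Chair II (cyano equatorial, iodo equatorial, fluoro axial): E = 1.13 kJ/mol.
ΔE = 2.76 − 1.13 = 1.63 kJ/mol; chair II is more stable.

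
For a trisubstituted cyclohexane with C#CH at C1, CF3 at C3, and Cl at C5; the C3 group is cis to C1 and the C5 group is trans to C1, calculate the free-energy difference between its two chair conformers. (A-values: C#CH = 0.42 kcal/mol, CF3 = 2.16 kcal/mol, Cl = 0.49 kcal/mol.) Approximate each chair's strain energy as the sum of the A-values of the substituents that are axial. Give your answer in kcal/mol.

2.09 kcal/mol

Chair I (ethynyl axial, trifluoromethyl axial, chloro equatorial): E = 2.58 kcal/mol.
Chair II (ethynyl equatorial, trifluoromethyl equatorial, chloro axial): E = 0.49 kcal/mol.
ΔE = 2.58 − 0.49 = 2.09 kcal/mol; chair II is more stable.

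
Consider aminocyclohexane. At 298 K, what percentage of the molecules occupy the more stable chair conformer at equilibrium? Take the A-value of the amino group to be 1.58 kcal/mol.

93.5%

One chair has the amino group axial (E = 1.58 kcal/mol) and the other has it equatorial (E = 0).
ΔG = 1.58 kcal/mol between the two chairs.
K = exp(ΔG/RT) with R = 1.987×10⁻³ kcal mol⁻¹ K⁻¹ and T = 298 K gives K ≈ 14.4.
Fraction in the lower-energy chair = K/(K+1) = 93.5%.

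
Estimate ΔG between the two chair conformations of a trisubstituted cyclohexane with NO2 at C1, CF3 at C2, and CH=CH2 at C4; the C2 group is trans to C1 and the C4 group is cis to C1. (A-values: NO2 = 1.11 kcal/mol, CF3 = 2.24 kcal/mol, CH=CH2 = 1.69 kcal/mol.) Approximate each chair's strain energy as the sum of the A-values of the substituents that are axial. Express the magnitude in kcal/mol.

1.66 kcal/mol

Chair I (nitro axial, trifluoromethyl axial, vinyl equatorial): E = 3.35 kcal/mol.
Chair II (nitro equatorial, trifluoromethyl equatorial, vinyl axial): E = 1.69 kcal/mol.
ΔE = 3.35 − 1.69 = 1.66 kcal/mol; chair II is more stable.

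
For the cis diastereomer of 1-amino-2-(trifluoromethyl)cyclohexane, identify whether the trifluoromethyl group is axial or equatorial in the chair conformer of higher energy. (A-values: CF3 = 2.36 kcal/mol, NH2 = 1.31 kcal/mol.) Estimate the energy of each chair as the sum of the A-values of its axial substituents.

C1 and C2 have opposite parity, so for the cis isomer the two substituents are one axial and one equatorial in each chair.
Chair I (trifluoromethyl axial, amino equatorial): E = 2.36 kcal/mol.
Chair II (trifluoromethyl equatorial, amino axial): E = 1.31 kcal/mol.
Chair I is the less stable (higher-energy) conformer, and in that chair the trifluoromethyl group is axial.

axial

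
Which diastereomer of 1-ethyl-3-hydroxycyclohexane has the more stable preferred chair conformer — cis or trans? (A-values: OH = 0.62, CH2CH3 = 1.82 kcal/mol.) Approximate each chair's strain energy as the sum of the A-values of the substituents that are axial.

At 1,3 positions (parity same): cis → (e,e or a,a); trans → (a,e or e,a).
Best chair for cis: E = 0.00 kcal/mol; best chair for trans: E = 0.62 kcal/mol.
The cis isomer is lower by 0.62 kcal/mol.

cis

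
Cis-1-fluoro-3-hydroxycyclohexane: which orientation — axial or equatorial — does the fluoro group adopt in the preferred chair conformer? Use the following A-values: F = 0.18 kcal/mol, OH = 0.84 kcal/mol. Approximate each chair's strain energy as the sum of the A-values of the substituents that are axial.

equatorial

C1 and C3 have the same parity, so for the cis isomer the two substituents are e,e in one chair and a,a in the other.
Chair I (fluoro axial, hydroxyl axial): E = 1.02 kcal/mol.
Chair II (fluoro equatorial, hydroxyl equatorial): E = 0.00 kcal/mol.
Chair II is the more stable (lower-energy) conformer, and in that chair the fluoro group is equatorial.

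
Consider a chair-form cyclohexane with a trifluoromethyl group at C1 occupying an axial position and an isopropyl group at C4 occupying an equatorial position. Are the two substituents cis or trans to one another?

C1 and C4 have opposite parity, so their axial bonds point in opposite directions.
With opposite-parity carbons, two substituents on the same face are one axial and one equatorial; opposite faces give both axial or both equatorial.
Here the groups are axial/equatorial → same face → cis.

cis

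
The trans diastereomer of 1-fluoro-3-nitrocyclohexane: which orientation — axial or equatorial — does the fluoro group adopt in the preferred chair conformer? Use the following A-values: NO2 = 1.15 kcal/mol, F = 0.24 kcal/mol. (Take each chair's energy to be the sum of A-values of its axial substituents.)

axial

C1 and C3 have the same parity, so for the trans isomer the two substituents are one axial and one equatorial in each chair.
Chair I (nitro axial, fluoro equatorial): E = 1.15 kcal/mol.
Chair II (nitro equatorial, fluoro axial): E = 0.24 kcal/mol.
Chair II is the more stable (lower-energy) conformer, and in that chair the fluoro group is axial.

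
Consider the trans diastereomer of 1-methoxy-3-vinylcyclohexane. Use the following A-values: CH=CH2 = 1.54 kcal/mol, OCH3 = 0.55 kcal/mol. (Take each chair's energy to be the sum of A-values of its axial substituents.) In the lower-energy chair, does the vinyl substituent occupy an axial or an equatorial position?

equatorial

C1 and C3 have the same parity, so for the trans isomer the two substituents are one axial and one equatorial in each chair.
Chair I (vinyl axial, methoxy equatorial): E = 1.54 kcal/mol.
Chair II (vinyl equatorial, methoxy axial): E = 0.55 kcal/mol.
Chair II is the more stable (lower-energy) conformer, and in that chair the vinyl group is equatorial.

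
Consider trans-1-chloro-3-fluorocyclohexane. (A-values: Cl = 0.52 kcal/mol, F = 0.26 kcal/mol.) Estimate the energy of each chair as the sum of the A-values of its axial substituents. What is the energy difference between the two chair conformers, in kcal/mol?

0.26 kcal/mol

C1 and C3 have the same parity, so for the trans isomer the two substituents are one axial and one equatorial in each chair.
Chair I (chloro axial, fluoro equatorial): E = 0.52 kcal/mol.
Chair II (chloro equatorial, fluoro axial): E = 0.26 kcal/mol.
ΔE = 0.52 − 0.26 = 0.26 kcal/mol; chair II is more stable.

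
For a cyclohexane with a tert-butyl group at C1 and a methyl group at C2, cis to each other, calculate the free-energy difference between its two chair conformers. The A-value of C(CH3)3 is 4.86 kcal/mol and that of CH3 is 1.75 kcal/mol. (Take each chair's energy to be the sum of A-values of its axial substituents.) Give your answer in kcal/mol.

3.11 kcal/mol

C1 and C2 have opposite parity, so for the cis isomer the two substituents are one axial and one equatorial in each chair.
Chair I (tert-butyl axial, methyl equatorial): E = 4.86 kcal/mol.
Chair II (tert-butyl equatorial, methyl axial): E = 1.75 kcal/mol.
ΔE = 4.86 − 1.75 = 3.11 kcal/mol; chair II is more stable.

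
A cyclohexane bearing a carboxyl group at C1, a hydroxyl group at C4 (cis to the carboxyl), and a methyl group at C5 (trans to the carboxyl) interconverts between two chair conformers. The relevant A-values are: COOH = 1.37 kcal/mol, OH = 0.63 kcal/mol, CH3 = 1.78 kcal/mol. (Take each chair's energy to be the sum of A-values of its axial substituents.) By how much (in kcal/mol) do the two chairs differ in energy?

Chair I (carboxyl axial, hydroxyl equatorial, methyl equatorial): E = 1.37 kcal/mol.
Chair II (carboxyl equatorial, hydroxyl axial, methyl axial): E = 2.41 kcal/mol.
ΔE = 2.41 − 1.37 = 1.04 kcal/mol; chair I is more stable.

1.04 kcal/mol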